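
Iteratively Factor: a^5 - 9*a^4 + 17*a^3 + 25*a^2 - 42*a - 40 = (a - 5)*(a^4 - 4*a^3 - 3*a^2 + 10*a + 8) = (a - 5)*(a + 1)*(a^3 - 5*a^2 + 2*a + 8) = (a - 5)*(a - 2)*(a + 1)*(a^2 - 3*a - 4) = (a - 5)*(a - 2)*(a + 1)^2*(a - 4)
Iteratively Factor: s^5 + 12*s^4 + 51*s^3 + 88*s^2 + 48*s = (s + 4)*(s^4 + 8*s^3 + 19*s^2 + 12*s) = (s + 4)^2*(s^3 + 4*s^2 + 3*s) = (s + 3)*(s + 4)^2*(s^2 + s) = s*(s + 3)*(s + 4)^2*(s + 1)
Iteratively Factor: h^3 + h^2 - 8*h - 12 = (h + 2)*(h^2 - h - 6) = (h + 2)^2*(h - 3)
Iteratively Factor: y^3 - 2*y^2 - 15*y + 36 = (y + 4)*(y^2 - 6*y + 9) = (y - 3)*(y + 4)*(y - 3)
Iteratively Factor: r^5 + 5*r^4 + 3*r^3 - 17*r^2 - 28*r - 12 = (r + 3)*(r^4 + 2*r^3 - 3*r^2 - 8*r - 4) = (r - 2)*(r + 3)*(r^3 + 4*r^2 + 5*r + 2) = (r - 2)*(r + 2)*(r + 3)*(r^2 + 2*r + 1) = (r - 2)*(r + 1)*(r + 2)*(r + 3)*(r + 1)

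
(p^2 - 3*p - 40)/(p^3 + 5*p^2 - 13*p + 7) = (p^2 - 3*p - 40)/(p^3 + 5*p^2 - 13*p + 7)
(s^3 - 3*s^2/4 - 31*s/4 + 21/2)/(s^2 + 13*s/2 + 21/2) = (4*s^2 - 15*s + 14)/(2*(2*s + 7))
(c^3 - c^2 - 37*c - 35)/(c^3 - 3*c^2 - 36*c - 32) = (c^2 - 2*c - 35)/(c^2 - 4*c - 32)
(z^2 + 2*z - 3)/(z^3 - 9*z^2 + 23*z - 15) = (z + 3)/(z^2 - 8*z + 15)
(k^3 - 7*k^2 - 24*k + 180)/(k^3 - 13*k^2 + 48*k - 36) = (k + 5)/(k - 1)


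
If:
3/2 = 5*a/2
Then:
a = 3/5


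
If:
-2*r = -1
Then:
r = 1/2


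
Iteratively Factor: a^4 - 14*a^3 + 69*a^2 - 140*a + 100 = (a - 2)*(a^3 - 12*a^2 + 45*a - 50) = (a - 2)^2*(a^2 - 10*a + 25) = (a - 5)*(a - 2)^2*(a - 5)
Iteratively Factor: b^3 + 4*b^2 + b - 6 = (b - 1)*(b^2 + 5*b + 6) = (b - 1)*(b + 2)*(b + 3)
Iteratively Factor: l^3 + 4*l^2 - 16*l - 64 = (l - 4)*(l^2 + 8*l + 16) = (l - 4)*(l + 4)*(l + 4)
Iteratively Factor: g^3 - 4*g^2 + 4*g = (g - 2)*(g^2 - 2*g) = g*(g - 2)*(g - 2)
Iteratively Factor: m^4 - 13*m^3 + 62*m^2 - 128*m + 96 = (m - 4)*(m^3 - 9*m^2 + 26*m - 24) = (m - 4)^2*(m^2 - 5*m + 6) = (m - 4)^2*(m - 3)*(m - 2)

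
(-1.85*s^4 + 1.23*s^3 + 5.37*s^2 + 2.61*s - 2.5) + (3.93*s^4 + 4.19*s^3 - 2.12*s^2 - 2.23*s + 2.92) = 2.08*s^4 + 5.42*s^3 + 3.25*s^2 + 0.38*s + 0.42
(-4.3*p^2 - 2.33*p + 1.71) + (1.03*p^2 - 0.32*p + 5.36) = -3.27*p^2 - 2.65*p + 7.07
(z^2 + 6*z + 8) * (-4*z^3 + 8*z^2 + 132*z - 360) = -4*z^5 - 16*z^4 + 148*z^3 + 496*z^2 - 1104*z - 2880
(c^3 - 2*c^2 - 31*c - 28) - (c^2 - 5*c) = c^3 - 3*c^2 - 26*c - 28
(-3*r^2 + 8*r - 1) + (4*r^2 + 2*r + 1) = r^2 + 10*r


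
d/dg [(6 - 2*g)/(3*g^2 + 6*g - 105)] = 2*(-g^2 - 2*g + 2*(g - 3)*(g + 1) + 35)/(3*(g^2 + 2*g - 35)^2)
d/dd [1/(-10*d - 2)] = 5/(2*(5*d + 1)^2)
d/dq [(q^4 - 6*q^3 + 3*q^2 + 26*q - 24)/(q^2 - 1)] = 2*(q^3 - q^2 - 5*q - 13)/(q^2 + 2*q + 1)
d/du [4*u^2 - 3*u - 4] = 8*u - 3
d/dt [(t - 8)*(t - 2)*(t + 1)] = 3*t^2 - 18*t + 6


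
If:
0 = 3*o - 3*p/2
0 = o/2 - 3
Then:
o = 6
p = 12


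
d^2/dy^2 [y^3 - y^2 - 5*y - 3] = 6*y - 2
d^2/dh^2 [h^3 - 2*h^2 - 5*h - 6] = 6*h - 4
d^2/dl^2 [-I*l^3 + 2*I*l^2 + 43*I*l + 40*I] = I*(4 - 6*l)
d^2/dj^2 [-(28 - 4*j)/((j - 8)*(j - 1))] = 8*(j^3 - 21*j^2 + 165*j - 439)/(j^6 - 27*j^5 + 267*j^4 - 1161*j^3 + 2136*j^2 - 1728*j + 512)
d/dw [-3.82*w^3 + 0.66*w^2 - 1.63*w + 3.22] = -11.46*w^2 + 1.32*w - 1.63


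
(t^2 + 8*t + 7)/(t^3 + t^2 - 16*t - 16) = (t + 7)/(t^2 - 16)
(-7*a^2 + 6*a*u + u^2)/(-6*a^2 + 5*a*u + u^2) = (7*a + u)/(6*a + u)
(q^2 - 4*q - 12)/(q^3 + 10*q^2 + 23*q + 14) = (q - 6)/(q^2 + 8*q + 7)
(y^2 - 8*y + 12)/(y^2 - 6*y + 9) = (y^2 - 8*y + 12)/(y^2 - 6*y + 9)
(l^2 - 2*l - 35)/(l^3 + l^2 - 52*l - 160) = (l - 7)/(l^2 - 4*l - 32)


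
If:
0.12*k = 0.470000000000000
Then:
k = 3.92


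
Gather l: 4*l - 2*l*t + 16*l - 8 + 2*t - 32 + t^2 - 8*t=l*(20 - 2*t) + t^2 - 6*t - 40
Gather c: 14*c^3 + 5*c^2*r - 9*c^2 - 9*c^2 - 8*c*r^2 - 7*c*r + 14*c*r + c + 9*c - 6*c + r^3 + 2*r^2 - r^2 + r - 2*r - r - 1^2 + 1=14*c^3 + c^2*(5*r - 18) + c*(-8*r^2 + 7*r + 4) + r^3 + r^2 - 2*r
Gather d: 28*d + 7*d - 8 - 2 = 35*d - 10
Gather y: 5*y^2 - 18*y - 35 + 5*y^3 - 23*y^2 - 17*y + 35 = 5*y^3 - 18*y^2 - 35*y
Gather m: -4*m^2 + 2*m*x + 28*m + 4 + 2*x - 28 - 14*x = -4*m^2 + m*(2*x + 28) - 12*x - 24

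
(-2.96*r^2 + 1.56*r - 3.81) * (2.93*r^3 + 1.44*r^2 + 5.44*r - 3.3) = -8.6728*r^5 + 0.308400000000001*r^4 - 25.0193*r^3 + 12.768*r^2 - 25.8744*r + 12.573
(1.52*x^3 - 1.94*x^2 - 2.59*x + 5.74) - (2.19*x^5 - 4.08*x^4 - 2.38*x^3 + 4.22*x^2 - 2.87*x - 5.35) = -2.19*x^5 + 4.08*x^4 + 3.9*x^3 - 6.16*x^2 + 0.28*x + 11.09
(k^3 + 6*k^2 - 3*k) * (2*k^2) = 2*k^5 + 12*k^4 - 6*k^3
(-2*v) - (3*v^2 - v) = -3*v^2 - v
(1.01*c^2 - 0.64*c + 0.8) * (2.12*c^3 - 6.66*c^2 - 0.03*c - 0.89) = 2.1412*c^5 - 8.0834*c^4 + 5.9281*c^3 - 6.2077*c^2 + 0.5456*c - 0.712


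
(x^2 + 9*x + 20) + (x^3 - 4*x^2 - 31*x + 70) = x^3 - 3*x^2 - 22*x + 90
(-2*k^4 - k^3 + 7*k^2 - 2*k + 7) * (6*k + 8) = -12*k^5 - 22*k^4 + 34*k^3 + 44*k^2 + 26*k + 56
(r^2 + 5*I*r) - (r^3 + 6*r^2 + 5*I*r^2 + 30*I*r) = -r^3 - 5*r^2 - 5*I*r^2 - 25*I*r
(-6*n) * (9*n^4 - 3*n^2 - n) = -54*n^5 + 18*n^3 + 6*n^2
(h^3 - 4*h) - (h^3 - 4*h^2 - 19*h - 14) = 4*h^2 + 15*h + 14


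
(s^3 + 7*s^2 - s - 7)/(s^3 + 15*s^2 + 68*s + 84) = (s^2 - 1)/(s^2 + 8*s + 12)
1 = 1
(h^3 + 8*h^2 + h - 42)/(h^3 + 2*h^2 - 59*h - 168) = (h - 2)/(h - 8)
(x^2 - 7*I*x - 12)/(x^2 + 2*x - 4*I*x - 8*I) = (x - 3*I)/(x + 2)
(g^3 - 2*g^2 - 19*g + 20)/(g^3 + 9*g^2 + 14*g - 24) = (g - 5)/(g + 6)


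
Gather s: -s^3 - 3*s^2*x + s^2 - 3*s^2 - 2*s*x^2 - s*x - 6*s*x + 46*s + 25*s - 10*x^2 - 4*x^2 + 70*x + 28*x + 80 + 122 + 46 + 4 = -s^3 + s^2*(-3*x - 2) + s*(-2*x^2 - 7*x + 71) - 14*x^2 + 98*x + 252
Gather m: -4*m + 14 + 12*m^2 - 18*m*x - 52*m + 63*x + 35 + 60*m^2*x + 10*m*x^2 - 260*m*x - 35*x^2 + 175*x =m^2*(60*x + 12) + m*(10*x^2 - 278*x - 56) - 35*x^2 + 238*x + 49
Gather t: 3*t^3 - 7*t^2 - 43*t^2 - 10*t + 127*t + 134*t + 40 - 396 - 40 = 3*t^3 - 50*t^2 + 251*t - 396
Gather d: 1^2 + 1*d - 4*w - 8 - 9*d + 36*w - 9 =-8*d + 32*w - 16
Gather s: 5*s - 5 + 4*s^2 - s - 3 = 4*s^2 + 4*s - 8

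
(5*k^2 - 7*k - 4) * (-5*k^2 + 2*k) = -25*k^4 + 45*k^3 + 6*k^2 - 8*k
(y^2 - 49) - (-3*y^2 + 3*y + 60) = 4*y^2 - 3*y - 109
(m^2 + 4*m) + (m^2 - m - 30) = 2*m^2 + 3*m - 30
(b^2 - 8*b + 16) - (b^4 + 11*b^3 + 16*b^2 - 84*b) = -b^4 - 11*b^3 - 15*b^2 + 76*b + 16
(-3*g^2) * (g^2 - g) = -3*g^4 + 3*g^3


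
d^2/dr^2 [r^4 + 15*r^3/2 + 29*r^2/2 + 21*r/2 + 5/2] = 12*r^2 + 45*r + 29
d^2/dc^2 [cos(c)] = -cos(c)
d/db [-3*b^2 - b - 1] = -6*b - 1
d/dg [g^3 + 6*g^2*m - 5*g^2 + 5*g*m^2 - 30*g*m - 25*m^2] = 3*g^2 + 12*g*m - 10*g + 5*m^2 - 30*m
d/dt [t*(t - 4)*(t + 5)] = 3*t^2 + 2*t - 20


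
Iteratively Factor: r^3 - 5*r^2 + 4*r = (r - 4)*(r^2 - r) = r*(r - 4)*(r - 1)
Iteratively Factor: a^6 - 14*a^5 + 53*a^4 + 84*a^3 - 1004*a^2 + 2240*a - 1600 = (a - 2)*(a^5 - 12*a^4 + 29*a^3 + 142*a^2 - 720*a + 800) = (a - 5)*(a - 2)*(a^4 - 7*a^3 - 6*a^2 + 112*a - 160) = (a - 5)*(a - 4)*(a - 2)*(a^3 - 3*a^2 - 18*a + 40) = (a - 5)^2*(a - 4)*(a - 2)*(a^2 + 2*a - 8) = (a - 5)^2*(a - 4)*(a - 2)*(a + 4)*(a - 2)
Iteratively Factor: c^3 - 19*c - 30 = (c + 2)*(c^2 - 2*c - 15) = (c + 2)*(c + 3)*(c - 5)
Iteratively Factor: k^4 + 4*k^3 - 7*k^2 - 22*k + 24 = (k + 3)*(k^3 + k^2 - 10*k + 8) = (k + 3)*(k + 4)*(k^2 - 3*k + 2) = (k - 2)*(k + 3)*(k + 4)*(k - 1)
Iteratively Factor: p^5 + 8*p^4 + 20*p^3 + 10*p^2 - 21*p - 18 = (p + 3)*(p^4 + 5*p^3 + 5*p^2 - 5*p - 6) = (p + 1)*(p + 3)*(p^3 + 4*p^2 + p - 6) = (p - 1)*(p + 1)*(p + 3)*(p^2 + 5*p + 6) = (p - 1)*(p + 1)*(p + 2)*(p + 3)*(p + 3)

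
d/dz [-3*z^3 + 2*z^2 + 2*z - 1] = -9*z^2 + 4*z + 2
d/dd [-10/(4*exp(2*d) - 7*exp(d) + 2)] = (80*exp(d) - 70)*exp(d)/(4*exp(2*d) - 7*exp(d) + 2)^2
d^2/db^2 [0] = 0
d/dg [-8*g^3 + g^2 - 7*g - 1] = -24*g^2 + 2*g - 7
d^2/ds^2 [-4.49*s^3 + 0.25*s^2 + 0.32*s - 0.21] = 0.5 - 26.94*s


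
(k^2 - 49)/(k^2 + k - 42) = (k - 7)/(k - 6)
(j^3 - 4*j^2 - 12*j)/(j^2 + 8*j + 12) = j*(j - 6)/(j + 6)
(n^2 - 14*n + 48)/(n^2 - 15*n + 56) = (n - 6)/(n - 7)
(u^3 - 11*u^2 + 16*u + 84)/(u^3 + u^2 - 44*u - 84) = (u - 6)/(u + 6)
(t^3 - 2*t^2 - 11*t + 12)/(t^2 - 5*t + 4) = t + 3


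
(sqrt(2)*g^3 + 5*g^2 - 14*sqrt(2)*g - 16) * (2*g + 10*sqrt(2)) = 2*sqrt(2)*g^4 + 30*g^3 + 22*sqrt(2)*g^2 - 312*g - 160*sqrt(2)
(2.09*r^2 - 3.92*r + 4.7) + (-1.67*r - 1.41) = 2.09*r^2 - 5.59*r + 3.29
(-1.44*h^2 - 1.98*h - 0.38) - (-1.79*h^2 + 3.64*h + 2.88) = 0.35*h^2 - 5.62*h - 3.26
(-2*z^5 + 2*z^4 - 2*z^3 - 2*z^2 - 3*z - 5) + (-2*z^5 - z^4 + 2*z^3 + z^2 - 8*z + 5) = -4*z^5 + z^4 - z^2 - 11*z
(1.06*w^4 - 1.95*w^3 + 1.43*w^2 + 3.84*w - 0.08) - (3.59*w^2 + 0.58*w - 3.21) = 1.06*w^4 - 1.95*w^3 - 2.16*w^2 + 3.26*w + 3.13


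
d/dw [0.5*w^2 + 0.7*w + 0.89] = 1.0*w + 0.7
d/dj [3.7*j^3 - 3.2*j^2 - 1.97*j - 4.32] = 11.1*j^2 - 6.4*j - 1.97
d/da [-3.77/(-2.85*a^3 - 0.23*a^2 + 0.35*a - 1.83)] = (-32.2335*a^2 - 1.7342*a + 1.3195)/(2.85*a^3 + 0.23*a^2 - 0.35*a + 1.83)^2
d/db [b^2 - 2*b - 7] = 2*b - 2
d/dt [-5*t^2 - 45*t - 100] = -10*t - 45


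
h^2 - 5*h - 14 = (h - 7)*(h + 2)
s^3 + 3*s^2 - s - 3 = (s - 1)*(s + 1)*(s + 3)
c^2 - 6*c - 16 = (c - 8)*(c + 2)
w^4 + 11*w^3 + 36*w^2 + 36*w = w*(w + 2)*(w + 3)*(w + 6)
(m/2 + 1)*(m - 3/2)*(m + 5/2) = m^3/2 + 3*m^2/2 - 7*m/8 - 15/4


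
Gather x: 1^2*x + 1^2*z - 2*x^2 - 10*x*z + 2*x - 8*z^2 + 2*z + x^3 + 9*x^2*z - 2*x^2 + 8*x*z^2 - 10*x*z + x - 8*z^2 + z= x^3 + x^2*(9*z - 4) + x*(8*z^2 - 20*z + 4) - 16*z^2 + 4*z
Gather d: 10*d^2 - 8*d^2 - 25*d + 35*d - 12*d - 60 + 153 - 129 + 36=2*d^2 - 2*d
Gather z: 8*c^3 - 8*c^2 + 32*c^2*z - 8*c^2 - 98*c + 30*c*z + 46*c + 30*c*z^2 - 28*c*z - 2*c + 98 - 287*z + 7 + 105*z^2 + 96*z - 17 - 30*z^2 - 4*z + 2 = 8*c^3 - 16*c^2 - 54*c + z^2*(30*c + 75) + z*(32*c^2 + 2*c - 195) + 90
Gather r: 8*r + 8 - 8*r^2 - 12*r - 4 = -8*r^2 - 4*r + 4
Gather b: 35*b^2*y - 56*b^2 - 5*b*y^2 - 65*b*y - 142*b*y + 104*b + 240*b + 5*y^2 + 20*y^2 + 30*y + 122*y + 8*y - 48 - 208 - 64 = b^2*(35*y - 56) + b*(-5*y^2 - 207*y + 344) + 25*y^2 + 160*y - 320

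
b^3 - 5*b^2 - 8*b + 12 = (b - 6)*(b - 1)*(b + 2)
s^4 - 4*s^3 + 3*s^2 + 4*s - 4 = (s - 2)^2*(s - 1)*(s + 1)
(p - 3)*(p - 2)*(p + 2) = p^3 - 3*p^2 - 4*p + 12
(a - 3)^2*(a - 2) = a^3 - 8*a^2 + 21*a - 18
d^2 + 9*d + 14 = (d + 2)*(d + 7)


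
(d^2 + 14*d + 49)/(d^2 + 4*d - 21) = (d + 7)/(d - 3)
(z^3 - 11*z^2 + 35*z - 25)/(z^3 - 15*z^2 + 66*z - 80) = (z^2 - 6*z + 5)/(z^2 - 10*z + 16)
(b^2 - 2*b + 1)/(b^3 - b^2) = (b - 1)/b^2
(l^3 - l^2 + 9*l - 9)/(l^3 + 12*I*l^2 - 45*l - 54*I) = (l^2 - l*(1 + 3*I) + 3*I)/(l^2 + 9*I*l - 18)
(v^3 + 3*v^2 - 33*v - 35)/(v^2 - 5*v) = v + 8 + 7/v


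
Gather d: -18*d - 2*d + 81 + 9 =90 - 20*d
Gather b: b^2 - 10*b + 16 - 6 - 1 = b^2 - 10*b + 9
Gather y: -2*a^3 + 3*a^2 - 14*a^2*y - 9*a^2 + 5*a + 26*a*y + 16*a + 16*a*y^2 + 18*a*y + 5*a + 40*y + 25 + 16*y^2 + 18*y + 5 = -2*a^3 - 6*a^2 + 26*a + y^2*(16*a + 16) + y*(-14*a^2 + 44*a + 58) + 30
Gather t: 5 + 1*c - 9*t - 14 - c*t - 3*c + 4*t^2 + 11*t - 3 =-2*c + 4*t^2 + t*(2 - c) - 12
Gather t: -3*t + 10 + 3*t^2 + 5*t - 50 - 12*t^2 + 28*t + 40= -9*t^2 + 30*t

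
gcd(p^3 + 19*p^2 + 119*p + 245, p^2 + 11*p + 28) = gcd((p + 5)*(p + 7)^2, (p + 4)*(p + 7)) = p + 7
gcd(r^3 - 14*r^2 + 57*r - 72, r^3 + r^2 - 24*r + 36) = r - 3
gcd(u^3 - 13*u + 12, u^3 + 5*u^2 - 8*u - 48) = u^2 + u - 12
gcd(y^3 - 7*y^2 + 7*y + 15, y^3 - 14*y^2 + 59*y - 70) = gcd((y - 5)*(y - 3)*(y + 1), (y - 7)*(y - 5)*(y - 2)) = y - 5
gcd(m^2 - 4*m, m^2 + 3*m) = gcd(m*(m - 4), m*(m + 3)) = m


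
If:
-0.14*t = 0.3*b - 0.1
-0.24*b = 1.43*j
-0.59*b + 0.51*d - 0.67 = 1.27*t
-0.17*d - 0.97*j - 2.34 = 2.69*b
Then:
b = -1.58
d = 9.68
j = 0.26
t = 4.09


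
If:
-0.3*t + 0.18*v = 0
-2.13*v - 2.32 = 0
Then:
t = -0.65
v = -1.09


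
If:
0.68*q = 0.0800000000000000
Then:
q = 0.12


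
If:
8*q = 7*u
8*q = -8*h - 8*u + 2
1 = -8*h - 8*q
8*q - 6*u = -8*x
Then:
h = -29/64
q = 21/64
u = 3/8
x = -3/64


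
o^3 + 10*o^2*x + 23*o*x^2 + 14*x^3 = (o + x)*(o + 2*x)*(o + 7*x)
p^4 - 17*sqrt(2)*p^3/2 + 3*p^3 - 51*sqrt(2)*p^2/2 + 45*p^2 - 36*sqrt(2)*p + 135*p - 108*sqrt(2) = (p + 3)*(p - 4*sqrt(2))*(p - 3*sqrt(2))*(p - 3*sqrt(2)/2)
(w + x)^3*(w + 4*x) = w^4 + 7*w^3*x + 15*w^2*x^2 + 13*w*x^3 + 4*x^4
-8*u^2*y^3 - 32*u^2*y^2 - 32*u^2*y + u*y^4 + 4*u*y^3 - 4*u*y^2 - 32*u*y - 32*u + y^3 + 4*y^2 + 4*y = (-8*u + y)*(y + 2)^2*(u*y + 1)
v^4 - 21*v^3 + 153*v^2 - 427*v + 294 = (v - 7)^2*(v - 6)*(v - 1)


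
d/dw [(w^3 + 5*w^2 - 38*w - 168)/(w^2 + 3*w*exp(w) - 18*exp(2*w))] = ((w^2 + 3*w*exp(w) - 18*exp(2*w))*(3*w^2 + 10*w - 38) - (w^3 + 5*w^2 - 38*w - 168)*(3*w*exp(w) + 2*w - 36*exp(2*w) + 3*exp(w)))/(w^2 + 3*w*exp(w) - 18*exp(2*w))^2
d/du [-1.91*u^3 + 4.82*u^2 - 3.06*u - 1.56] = -5.73*u^2 + 9.64*u - 3.06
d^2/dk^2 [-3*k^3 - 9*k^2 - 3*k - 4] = -18*k - 18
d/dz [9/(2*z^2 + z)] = 9*(-4*z - 1)/(z^2*(2*z + 1)^2)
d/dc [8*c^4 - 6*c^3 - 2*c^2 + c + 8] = 32*c^3 - 18*c^2 - 4*c + 1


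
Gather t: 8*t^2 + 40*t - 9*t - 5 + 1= 8*t^2 + 31*t - 4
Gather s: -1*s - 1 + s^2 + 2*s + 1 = s^2 + s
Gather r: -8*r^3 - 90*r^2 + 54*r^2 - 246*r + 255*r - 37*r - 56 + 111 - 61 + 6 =-8*r^3 - 36*r^2 - 28*r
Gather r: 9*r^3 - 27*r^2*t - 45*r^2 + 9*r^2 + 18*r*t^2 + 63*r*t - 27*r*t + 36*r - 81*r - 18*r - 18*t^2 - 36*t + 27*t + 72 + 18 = 9*r^3 + r^2*(-27*t - 36) + r*(18*t^2 + 36*t - 63) - 18*t^2 - 9*t + 90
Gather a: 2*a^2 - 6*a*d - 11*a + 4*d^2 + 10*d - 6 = 2*a^2 + a*(-6*d - 11) + 4*d^2 + 10*d - 6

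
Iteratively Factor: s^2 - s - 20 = (s - 5)*(s + 4)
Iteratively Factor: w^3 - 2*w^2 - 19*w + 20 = (w + 4)*(w^2 - 6*w + 5) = (w - 5)*(w + 4)*(w - 1)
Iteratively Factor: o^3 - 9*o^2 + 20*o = (o)*(o^2 - 9*o + 20) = o*(o - 5)*(o - 4)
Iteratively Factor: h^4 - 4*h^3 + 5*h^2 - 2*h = (h - 1)*(h^3 - 3*h^2 + 2*h) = h*(h - 1)*(h^2 - 3*h + 2) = h*(h - 2)*(h - 1)*(h - 1)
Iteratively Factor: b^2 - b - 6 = (b + 2)*(b - 3)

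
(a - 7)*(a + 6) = a^2 - a - 42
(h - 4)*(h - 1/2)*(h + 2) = h^3 - 5*h^2/2 - 7*h + 4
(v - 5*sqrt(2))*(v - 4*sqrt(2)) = v^2 - 9*sqrt(2)*v + 40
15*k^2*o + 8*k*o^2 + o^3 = o*(3*k + o)*(5*k + o)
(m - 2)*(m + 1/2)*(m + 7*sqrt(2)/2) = m^3 - 3*m^2/2 + 7*sqrt(2)*m^2/2 - 21*sqrt(2)*m/4 - m - 7*sqrt(2)/2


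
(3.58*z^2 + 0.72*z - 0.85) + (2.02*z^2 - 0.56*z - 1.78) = 5.6*z^2 + 0.16*z - 2.63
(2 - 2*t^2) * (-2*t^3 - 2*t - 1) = 4*t^5 + 2*t^2 - 4*t - 2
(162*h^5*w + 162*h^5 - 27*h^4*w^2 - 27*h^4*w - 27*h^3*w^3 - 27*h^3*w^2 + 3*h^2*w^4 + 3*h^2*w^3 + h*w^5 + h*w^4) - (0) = 162*h^5*w + 162*h^5 - 27*h^4*w^2 - 27*h^4*w - 27*h^3*w^3 - 27*h^3*w^2 + 3*h^2*w^4 + 3*h^2*w^3 + h*w^5 + h*w^4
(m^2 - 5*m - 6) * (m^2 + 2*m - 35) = m^4 - 3*m^3 - 51*m^2 + 163*m + 210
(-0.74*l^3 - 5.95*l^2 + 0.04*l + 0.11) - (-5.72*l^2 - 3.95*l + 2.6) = -0.74*l^3 - 0.23*l^2 + 3.99*l - 2.49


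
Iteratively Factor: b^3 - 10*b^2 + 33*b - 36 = (b - 3)*(b^2 - 7*b + 12) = (b - 3)^2*(b - 4)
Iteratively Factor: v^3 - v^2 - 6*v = (v)*(v^2 - v - 6) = v*(v + 2)*(v - 3)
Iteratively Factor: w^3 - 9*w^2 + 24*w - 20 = (w - 2)*(w^2 - 7*w + 10) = (w - 5)*(w - 2)*(w - 2)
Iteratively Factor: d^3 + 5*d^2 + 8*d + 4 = (d + 2)*(d^2 + 3*d + 2) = (d + 2)^2*(d + 1)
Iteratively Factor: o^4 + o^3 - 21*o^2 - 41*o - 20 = (o + 1)*(o^3 - 21*o - 20) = (o + 1)^2*(o^2 - o - 20) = (o - 5)*(o + 1)^2*(o + 4)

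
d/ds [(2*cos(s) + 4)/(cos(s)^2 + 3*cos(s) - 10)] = 2*(cos(s)^2 + 4*cos(s) + 16)*sin(s)/(cos(s)^2 + 3*cos(s) - 10)^2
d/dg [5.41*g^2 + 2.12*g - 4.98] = 10.82*g + 2.12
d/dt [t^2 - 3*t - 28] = 2*t - 3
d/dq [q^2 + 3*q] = 2*q + 3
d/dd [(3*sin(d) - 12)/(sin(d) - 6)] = -6*cos(d)/(sin(d) - 6)^2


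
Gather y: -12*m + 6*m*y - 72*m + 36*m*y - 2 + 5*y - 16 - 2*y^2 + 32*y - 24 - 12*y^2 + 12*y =-84*m - 14*y^2 + y*(42*m + 49) - 42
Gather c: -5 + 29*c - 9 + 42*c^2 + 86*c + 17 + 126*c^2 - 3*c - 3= 168*c^2 + 112*c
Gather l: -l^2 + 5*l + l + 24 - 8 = -l^2 + 6*l + 16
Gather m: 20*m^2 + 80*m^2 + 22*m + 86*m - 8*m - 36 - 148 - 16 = 100*m^2 + 100*m - 200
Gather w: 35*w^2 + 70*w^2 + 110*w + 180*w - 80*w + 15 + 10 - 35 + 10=105*w^2 + 210*w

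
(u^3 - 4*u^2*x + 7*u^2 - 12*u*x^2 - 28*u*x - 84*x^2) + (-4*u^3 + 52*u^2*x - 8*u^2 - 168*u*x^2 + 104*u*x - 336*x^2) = -3*u^3 + 48*u^2*x - u^2 - 180*u*x^2 + 76*u*x - 420*x^2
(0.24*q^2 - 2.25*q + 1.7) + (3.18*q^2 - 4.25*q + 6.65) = 3.42*q^2 - 6.5*q + 8.35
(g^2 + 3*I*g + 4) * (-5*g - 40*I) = -5*g^3 - 55*I*g^2 + 100*g - 160*I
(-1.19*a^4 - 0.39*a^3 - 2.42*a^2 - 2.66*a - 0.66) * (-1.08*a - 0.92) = 1.2852*a^5 + 1.516*a^4 + 2.9724*a^3 + 5.0992*a^2 + 3.16*a + 0.6072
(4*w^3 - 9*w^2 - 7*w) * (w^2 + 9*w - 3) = 4*w^5 + 27*w^4 - 100*w^3 - 36*w^2 + 21*w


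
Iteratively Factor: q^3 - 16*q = (q - 4)*(q^2 + 4*q) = q*(q - 4)*(q + 4)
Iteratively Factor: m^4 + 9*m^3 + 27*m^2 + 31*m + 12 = (m + 3)*(m^3 + 6*m^2 + 9*m + 4) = (m + 1)*(m + 3)*(m^2 + 5*m + 4) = (m + 1)^2*(m + 3)*(m + 4)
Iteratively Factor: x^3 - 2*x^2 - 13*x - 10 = (x - 5)*(x^2 + 3*x + 2) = (x - 5)*(x + 2)*(x + 1)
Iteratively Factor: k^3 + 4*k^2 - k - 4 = (k - 1)*(k^2 + 5*k + 4) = (k - 1)*(k + 1)*(k + 4)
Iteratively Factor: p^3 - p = (p)*(p^2 - 1) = p*(p - 1)*(p + 1)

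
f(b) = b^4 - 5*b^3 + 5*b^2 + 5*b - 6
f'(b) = 4*b^3 - 15*b^2 + 10*b + 5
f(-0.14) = -6.59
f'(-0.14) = 3.30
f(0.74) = -1.29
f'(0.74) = 5.81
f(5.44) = 240.00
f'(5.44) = 259.45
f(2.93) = -0.49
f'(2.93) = 6.14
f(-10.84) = 20703.70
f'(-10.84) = -6961.03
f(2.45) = -1.24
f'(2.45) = -1.71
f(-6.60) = 3513.75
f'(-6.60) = -1864.38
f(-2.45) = 121.32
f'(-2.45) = -168.36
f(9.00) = 3360.00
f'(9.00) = 1796.00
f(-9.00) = 10560.00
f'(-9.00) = -4216.00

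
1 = 1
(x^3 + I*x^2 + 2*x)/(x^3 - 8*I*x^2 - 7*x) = (x + 2*I)/(x - 7*I)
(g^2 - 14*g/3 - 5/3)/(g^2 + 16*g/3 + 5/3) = (g - 5)/(g + 5)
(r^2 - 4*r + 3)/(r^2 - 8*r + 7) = (r - 3)/(r - 7)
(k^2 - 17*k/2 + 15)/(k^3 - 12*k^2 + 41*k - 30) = (k - 5/2)/(k^2 - 6*k + 5)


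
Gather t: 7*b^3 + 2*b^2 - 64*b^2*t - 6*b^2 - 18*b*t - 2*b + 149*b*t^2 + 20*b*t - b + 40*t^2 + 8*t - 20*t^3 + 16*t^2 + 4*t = 7*b^3 - 4*b^2 - 3*b - 20*t^3 + t^2*(149*b + 56) + t*(-64*b^2 + 2*b + 12)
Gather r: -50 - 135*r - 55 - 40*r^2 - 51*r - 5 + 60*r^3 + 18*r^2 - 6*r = 60*r^3 - 22*r^2 - 192*r - 110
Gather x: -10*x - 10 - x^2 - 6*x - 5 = -x^2 - 16*x - 15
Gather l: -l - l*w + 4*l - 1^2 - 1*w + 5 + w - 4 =l*(3 - w)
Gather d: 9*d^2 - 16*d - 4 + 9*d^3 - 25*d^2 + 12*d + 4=9*d^3 - 16*d^2 - 4*d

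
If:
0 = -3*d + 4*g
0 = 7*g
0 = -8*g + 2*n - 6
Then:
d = 0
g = 0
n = 3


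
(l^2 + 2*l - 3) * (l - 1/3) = l^3 + 5*l^2/3 - 11*l/3 + 1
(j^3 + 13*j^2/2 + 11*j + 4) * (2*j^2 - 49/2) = 2*j^5 + 13*j^4 - 5*j^3/2 - 605*j^2/4 - 539*j/2 - 98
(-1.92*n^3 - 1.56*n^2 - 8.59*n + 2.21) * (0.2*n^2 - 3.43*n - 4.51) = -0.384*n^5 + 6.2736*n^4 + 12.292*n^3 + 36.9413*n^2 + 31.1606*n - 9.9671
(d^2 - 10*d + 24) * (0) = 0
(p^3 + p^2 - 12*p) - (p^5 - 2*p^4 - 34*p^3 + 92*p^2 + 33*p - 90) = -p^5 + 2*p^4 + 35*p^3 - 91*p^2 - 45*p + 90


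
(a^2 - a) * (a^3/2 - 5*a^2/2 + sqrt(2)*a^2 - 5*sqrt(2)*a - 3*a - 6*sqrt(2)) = a^5/2 - 3*a^4 + sqrt(2)*a^4 - 6*sqrt(2)*a^3 - a^3/2 - sqrt(2)*a^2 + 3*a^2 + 6*sqrt(2)*a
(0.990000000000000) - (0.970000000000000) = 0.0200000000000000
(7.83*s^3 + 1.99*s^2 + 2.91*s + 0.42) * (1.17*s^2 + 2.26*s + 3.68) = 9.1611*s^5 + 20.0241*s^4 + 36.7165*s^3 + 14.3912*s^2 + 11.658*s + 1.5456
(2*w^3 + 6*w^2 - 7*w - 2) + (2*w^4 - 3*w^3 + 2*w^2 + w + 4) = 2*w^4 - w^3 + 8*w^2 - 6*w + 2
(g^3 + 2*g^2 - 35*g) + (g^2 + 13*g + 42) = g^3 + 3*g^2 - 22*g + 42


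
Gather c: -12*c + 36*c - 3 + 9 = 24*c + 6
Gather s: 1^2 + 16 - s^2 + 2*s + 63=-s^2 + 2*s + 80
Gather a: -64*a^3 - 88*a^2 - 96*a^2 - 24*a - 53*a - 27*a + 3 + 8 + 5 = -64*a^3 - 184*a^2 - 104*a + 16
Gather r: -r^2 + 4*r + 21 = -r^2 + 4*r + 21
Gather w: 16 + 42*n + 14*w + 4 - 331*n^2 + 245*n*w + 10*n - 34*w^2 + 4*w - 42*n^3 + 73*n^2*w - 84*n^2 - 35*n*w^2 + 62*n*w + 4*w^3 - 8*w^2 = -42*n^3 - 415*n^2 + 52*n + 4*w^3 + w^2*(-35*n - 42) + w*(73*n^2 + 307*n + 18) + 20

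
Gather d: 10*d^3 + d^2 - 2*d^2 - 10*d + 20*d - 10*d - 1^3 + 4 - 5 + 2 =10*d^3 - d^2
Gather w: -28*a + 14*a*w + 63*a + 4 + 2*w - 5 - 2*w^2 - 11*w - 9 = 35*a - 2*w^2 + w*(14*a - 9) - 10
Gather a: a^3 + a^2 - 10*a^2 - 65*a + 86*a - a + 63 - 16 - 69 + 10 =a^3 - 9*a^2 + 20*a - 12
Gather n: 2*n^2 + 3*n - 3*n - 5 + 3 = 2*n^2 - 2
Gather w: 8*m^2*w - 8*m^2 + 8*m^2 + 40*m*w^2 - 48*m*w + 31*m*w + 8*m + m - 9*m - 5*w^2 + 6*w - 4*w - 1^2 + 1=w^2*(40*m - 5) + w*(8*m^2 - 17*m + 2)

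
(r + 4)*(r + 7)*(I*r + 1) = I*r^3 + r^2 + 11*I*r^2 + 11*r + 28*I*r + 28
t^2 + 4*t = t*(t + 4)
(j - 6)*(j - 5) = j^2 - 11*j + 30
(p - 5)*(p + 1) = p^2 - 4*p - 5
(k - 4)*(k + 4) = k^2 - 16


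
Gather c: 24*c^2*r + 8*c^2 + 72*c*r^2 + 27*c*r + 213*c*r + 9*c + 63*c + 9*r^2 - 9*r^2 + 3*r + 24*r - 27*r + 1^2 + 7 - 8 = c^2*(24*r + 8) + c*(72*r^2 + 240*r + 72)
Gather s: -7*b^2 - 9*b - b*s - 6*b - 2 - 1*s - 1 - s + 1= -7*b^2 - 15*b + s*(-b - 2) - 2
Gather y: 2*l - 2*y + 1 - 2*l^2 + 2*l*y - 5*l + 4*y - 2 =-2*l^2 - 3*l + y*(2*l + 2) - 1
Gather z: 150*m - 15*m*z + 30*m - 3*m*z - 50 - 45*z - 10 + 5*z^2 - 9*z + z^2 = 180*m + 6*z^2 + z*(-18*m - 54) - 60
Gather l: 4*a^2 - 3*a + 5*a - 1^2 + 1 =4*a^2 + 2*a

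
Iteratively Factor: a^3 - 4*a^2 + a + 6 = (a - 3)*(a^2 - a - 2) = (a - 3)*(a - 2)*(a + 1)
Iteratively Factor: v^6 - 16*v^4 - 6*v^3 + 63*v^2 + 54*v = (v - 3)*(v^5 + 3*v^4 - 7*v^3 - 27*v^2 - 18*v) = v*(v - 3)*(v^4 + 3*v^3 - 7*v^2 - 27*v - 18) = v*(v - 3)^2*(v^3 + 6*v^2 + 11*v + 6) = v*(v - 3)^2*(v + 1)*(v^2 + 5*v + 6) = v*(v - 3)^2*(v + 1)*(v + 3)*(v + 2)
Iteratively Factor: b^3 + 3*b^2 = (b)*(b^2 + 3*b) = b*(b + 3)*(b)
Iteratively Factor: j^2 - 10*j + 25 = (j - 5)*(j - 5)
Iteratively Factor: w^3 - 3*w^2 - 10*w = (w - 5)*(w^2 + 2*w) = w*(w - 5)*(w + 2)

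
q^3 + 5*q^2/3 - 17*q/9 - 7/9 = (q - 1)*(q + 1/3)*(q + 7/3)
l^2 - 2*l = l*(l - 2)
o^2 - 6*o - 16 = (o - 8)*(o + 2)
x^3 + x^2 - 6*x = x*(x - 2)*(x + 3)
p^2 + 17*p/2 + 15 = (p + 5/2)*(p + 6)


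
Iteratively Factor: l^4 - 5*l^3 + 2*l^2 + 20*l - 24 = (l - 3)*(l^3 - 2*l^2 - 4*l + 8) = (l - 3)*(l - 2)*(l^2 - 4) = (l - 3)*(l - 2)^2*(l + 2)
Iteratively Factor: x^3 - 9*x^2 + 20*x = (x - 4)*(x^2 - 5*x) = (x - 5)*(x - 4)*(x)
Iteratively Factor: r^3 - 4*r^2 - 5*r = (r)*(r^2 - 4*r - 5) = r*(r - 5)*(r + 1)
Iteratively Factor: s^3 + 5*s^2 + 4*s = (s + 1)*(s^2 + 4*s) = s*(s + 1)*(s + 4)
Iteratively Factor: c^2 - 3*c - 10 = (c - 5)*(c + 2)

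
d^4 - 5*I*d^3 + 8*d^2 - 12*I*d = d*(d - 6*I)*(d - I)*(d + 2*I)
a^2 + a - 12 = (a - 3)*(a + 4)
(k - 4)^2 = k^2 - 8*k + 16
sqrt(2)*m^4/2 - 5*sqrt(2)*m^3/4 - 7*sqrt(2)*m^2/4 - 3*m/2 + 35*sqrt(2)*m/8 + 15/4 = (m - 5/2)*(m - 3*sqrt(2)/2)*(m + sqrt(2)/2)*(sqrt(2)*m/2 + 1)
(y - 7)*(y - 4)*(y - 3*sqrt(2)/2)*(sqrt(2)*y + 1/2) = sqrt(2)*y^4 - 11*sqrt(2)*y^3 - 5*y^3/2 + 55*y^2/2 + 109*sqrt(2)*y^2/4 - 70*y + 33*sqrt(2)*y/4 - 21*sqrt(2)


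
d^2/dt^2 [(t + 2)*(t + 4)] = 2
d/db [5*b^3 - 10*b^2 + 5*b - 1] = 15*b^2 - 20*b + 5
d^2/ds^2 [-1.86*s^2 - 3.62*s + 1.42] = -3.72000000000000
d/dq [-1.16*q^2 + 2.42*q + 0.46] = 2.42 - 2.32*q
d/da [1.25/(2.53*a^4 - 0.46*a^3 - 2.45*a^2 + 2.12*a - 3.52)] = (-12.65*a^3 + 1.725*a^2 + 6.125*a - 2.65)/(-2.53*a^4 + 0.46*a^3 + 2.45*a^2 - 2.12*a + 3.52)^2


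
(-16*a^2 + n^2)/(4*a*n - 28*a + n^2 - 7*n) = (-4*a + n)/(n - 7)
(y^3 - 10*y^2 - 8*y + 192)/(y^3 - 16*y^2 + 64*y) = (y^2 - 2*y - 24)/(y*(y - 8))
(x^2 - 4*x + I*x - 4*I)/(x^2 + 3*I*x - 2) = (x - 4)/(x + 2*I)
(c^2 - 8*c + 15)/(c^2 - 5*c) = (c - 3)/c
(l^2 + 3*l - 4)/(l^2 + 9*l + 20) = (l - 1)/(l + 5)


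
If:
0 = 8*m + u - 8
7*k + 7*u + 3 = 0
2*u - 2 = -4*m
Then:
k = 19/21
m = 7/6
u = -4/3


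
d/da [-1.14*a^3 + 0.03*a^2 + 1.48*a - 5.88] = -3.42*a^2 + 0.06*a + 1.48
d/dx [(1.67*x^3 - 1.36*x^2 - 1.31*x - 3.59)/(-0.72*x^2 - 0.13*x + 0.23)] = (-1.2024*x^4 - 0.4342*x^3 + 0.3859*x^2 - 5.7952*x - 0.768)/(0.5184*x^4 + 0.1872*x^3 - 0.3143*x^2 - 0.0598*x + 0.0529)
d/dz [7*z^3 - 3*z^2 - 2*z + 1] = 21*z^2 - 6*z - 2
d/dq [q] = 1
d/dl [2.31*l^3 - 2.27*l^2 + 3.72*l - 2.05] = 6.93*l^2 - 4.54*l + 3.72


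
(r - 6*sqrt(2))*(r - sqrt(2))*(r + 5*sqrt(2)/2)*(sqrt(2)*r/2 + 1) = sqrt(2)*r^4/2 - 7*r^3/2 - 16*sqrt(2)*r^2 + 7*r + 30*sqrt(2)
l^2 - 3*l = l*(l - 3)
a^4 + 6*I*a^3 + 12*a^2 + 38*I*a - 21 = (a - 3*I)*(a + I)^2*(a + 7*I)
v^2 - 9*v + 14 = (v - 7)*(v - 2)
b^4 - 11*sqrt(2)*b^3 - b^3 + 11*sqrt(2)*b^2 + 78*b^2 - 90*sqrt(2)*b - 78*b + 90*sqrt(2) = (b - 1)*(b - 5*sqrt(2))*(b - 3*sqrt(2))^2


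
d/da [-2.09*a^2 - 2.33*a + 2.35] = -4.18*a - 2.33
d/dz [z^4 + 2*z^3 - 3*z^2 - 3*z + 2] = 4*z^3 + 6*z^2 - 6*z - 3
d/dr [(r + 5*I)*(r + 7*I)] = 2*r + 12*I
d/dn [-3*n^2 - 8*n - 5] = -6*n - 8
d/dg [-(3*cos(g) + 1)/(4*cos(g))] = -sin(g)/(4*cos(g)^2)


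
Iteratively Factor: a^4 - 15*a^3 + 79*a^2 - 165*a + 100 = (a - 1)*(a^3 - 14*a^2 + 65*a - 100) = (a - 5)*(a - 1)*(a^2 - 9*a + 20) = (a - 5)*(a - 4)*(a - 1)*(a - 5)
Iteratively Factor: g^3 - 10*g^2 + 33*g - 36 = (g - 3)*(g^2 - 7*g + 12) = (g - 4)*(g - 3)*(g - 3)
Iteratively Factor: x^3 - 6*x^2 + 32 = (x + 2)*(x^2 - 8*x + 16) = (x - 4)*(x + 2)*(x - 4)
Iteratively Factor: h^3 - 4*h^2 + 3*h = (h - 3)*(h^2 - h) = (h - 3)*(h - 1)*(h)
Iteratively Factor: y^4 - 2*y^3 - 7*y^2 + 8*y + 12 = (y + 2)*(y^3 - 4*y^2 + y + 6) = (y + 1)*(y + 2)*(y^2 - 5*y + 6) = (y - 2)*(y + 1)*(y + 2)*(y - 3)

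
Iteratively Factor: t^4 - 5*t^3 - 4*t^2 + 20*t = (t - 2)*(t^3 - 3*t^2 - 10*t) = (t - 2)*(t + 2)*(t^2 - 5*t) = (t - 5)*(t - 2)*(t + 2)*(t)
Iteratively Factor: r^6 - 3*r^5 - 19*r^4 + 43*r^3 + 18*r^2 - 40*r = (r + 1)*(r^5 - 4*r^4 - 15*r^3 + 58*r^2 - 40*r) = (r - 2)*(r + 1)*(r^4 - 2*r^3 - 19*r^2 + 20*r) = (r - 2)*(r - 1)*(r + 1)*(r^3 - r^2 - 20*r) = (r - 2)*(r - 1)*(r + 1)*(r + 4)*(r^2 - 5*r) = (r - 5)*(r - 2)*(r - 1)*(r + 1)*(r + 4)*(r)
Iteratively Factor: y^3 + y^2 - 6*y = (y)*(y^2 + y - 6) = y*(y - 2)*(y + 3)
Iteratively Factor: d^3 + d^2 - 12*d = (d - 3)*(d^2 + 4*d) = (d - 3)*(d + 4)*(d)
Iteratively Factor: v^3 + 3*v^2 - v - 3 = (v + 1)*(v^2 + 2*v - 3) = (v + 1)*(v + 3)*(v - 1)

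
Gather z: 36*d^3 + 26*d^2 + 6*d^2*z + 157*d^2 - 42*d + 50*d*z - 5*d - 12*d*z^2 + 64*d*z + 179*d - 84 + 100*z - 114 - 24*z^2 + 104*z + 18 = 36*d^3 + 183*d^2 + 132*d + z^2*(-12*d - 24) + z*(6*d^2 + 114*d + 204) - 180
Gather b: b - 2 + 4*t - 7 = b + 4*t - 9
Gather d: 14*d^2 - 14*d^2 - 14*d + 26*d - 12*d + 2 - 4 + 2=0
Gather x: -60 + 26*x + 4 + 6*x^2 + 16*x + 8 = 6*x^2 + 42*x - 48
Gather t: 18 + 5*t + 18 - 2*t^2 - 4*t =-2*t^2 + t + 36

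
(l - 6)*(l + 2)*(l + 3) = l^3 - l^2 - 24*l - 36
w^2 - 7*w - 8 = (w - 8)*(w + 1)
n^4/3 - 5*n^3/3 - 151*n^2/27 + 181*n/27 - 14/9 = (n/3 + 1)*(n - 7)*(n - 2/3)*(n - 1/3)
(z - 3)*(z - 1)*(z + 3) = z^3 - z^2 - 9*z + 9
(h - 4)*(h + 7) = h^2 + 3*h - 28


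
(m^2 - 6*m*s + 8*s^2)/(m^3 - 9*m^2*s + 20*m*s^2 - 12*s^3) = (m - 4*s)/(m^2 - 7*m*s + 6*s^2)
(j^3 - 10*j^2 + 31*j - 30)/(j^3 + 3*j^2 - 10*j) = (j^2 - 8*j + 15)/(j*(j + 5))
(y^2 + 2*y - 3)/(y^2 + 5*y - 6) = (y + 3)/(y + 6)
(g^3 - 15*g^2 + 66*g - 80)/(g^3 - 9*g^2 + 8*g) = (g^2 - 7*g + 10)/(g*(g - 1))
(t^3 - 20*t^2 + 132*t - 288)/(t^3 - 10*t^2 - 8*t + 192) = (t - 6)/(t + 4)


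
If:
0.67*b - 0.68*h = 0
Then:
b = 1.01492537313433*h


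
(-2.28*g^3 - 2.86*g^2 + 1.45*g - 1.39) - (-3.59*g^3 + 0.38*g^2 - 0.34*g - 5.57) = 1.31*g^3 - 3.24*g^2 + 1.79*g + 4.18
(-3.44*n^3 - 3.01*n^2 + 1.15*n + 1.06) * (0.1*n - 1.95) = -0.344*n^4 + 6.407*n^3 + 5.9845*n^2 - 2.1365*n - 2.067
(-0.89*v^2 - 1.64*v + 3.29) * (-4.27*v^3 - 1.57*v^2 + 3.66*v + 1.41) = 3.8003*v^5 + 8.4001*v^4 - 14.7309*v^3 - 12.4226*v^2 + 9.729*v + 4.6389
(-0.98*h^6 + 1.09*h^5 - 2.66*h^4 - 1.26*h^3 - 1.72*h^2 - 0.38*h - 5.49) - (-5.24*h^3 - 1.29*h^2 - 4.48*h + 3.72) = -0.98*h^6 + 1.09*h^5 - 2.66*h^4 + 3.98*h^3 - 0.43*h^2 + 4.1*h - 9.21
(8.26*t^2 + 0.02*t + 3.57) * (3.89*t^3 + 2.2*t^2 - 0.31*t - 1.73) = 32.1314*t^5 + 18.2498*t^4 + 11.3707*t^3 - 6.442*t^2 - 1.1413*t - 6.1761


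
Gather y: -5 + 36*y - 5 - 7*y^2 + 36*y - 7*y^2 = -14*y^2 + 72*y - 10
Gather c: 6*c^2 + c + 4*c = 6*c^2 + 5*c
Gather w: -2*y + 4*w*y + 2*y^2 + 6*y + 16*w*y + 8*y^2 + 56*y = 20*w*y + 10*y^2 + 60*y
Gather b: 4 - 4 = 0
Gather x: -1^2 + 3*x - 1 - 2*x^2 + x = -2*x^2 + 4*x - 2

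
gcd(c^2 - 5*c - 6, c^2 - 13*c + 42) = c - 6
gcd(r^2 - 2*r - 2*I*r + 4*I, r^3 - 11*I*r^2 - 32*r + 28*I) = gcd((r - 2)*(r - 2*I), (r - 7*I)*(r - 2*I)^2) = r - 2*I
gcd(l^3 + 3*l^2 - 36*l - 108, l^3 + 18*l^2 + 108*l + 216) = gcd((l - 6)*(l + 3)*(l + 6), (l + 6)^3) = l + 6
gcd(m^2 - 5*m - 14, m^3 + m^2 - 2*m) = m + 2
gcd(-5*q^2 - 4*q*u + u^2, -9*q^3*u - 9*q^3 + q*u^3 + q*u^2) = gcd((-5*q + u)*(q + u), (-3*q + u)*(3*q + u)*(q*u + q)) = 1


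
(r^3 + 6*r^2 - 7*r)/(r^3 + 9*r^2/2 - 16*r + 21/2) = 2*r/(2*r - 3)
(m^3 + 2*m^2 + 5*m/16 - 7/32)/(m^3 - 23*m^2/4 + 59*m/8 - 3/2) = (8*m^2 + 18*m + 7)/(4*(2*m^2 - 11*m + 12))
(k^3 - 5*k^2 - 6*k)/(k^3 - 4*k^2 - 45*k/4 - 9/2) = 4*k*(k + 1)/(4*k^2 + 8*k + 3)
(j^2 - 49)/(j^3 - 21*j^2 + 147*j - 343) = (j + 7)/(j^2 - 14*j + 49)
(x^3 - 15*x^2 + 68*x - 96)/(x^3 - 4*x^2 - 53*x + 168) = (x - 4)/(x + 7)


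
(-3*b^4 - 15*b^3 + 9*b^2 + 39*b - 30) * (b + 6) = -3*b^5 - 33*b^4 - 81*b^3 + 93*b^2 + 204*b - 180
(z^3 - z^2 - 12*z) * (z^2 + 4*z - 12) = z^5 + 3*z^4 - 28*z^3 - 36*z^2 + 144*z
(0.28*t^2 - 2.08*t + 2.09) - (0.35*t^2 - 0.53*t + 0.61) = -0.07*t^2 - 1.55*t + 1.48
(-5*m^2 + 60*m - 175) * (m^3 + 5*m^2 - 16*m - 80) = -5*m^5 + 35*m^4 + 205*m^3 - 1435*m^2 - 2000*m + 14000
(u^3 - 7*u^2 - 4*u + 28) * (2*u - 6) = 2*u^4 - 20*u^3 + 34*u^2 + 80*u - 168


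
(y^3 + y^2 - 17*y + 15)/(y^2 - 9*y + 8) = (y^2 + 2*y - 15)/(y - 8)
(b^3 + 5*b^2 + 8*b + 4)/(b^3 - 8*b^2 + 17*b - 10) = (b^3 + 5*b^2 + 8*b + 4)/(b^3 - 8*b^2 + 17*b - 10)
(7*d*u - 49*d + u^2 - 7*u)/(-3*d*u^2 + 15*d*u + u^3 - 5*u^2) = (-7*d*u + 49*d - u^2 + 7*u)/(u*(3*d*u - 15*d - u^2 + 5*u))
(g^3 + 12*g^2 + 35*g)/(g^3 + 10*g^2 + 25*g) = (g + 7)/(g + 5)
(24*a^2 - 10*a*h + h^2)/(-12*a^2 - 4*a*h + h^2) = (-4*a + h)/(2*a + h)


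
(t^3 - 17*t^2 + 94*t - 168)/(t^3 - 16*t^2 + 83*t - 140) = (t - 6)/(t - 5)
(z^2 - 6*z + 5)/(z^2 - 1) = (z - 5)/(z + 1)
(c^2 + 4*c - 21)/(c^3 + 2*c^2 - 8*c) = (c^2 + 4*c - 21)/(c*(c^2 + 2*c - 8))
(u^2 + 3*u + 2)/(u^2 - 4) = (u + 1)/(u - 2)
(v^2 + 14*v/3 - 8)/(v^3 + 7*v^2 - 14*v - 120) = (v - 4/3)/(v^2 + v - 20)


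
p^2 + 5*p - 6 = (p - 1)*(p + 6)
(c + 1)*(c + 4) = c^2 + 5*c + 4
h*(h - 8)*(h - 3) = h^3 - 11*h^2 + 24*h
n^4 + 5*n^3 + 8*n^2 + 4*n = n*(n + 1)*(n + 2)^2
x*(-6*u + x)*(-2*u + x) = 12*u^2*x - 8*u*x^2 + x^3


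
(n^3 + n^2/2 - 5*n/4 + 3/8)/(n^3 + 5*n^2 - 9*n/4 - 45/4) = (4*n^2 - 4*n + 1)/(2*(2*n^2 + 7*n - 15))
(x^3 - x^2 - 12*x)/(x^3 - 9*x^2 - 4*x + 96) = x/(x - 8)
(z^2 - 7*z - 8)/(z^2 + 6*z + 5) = (z - 8)/(z + 5)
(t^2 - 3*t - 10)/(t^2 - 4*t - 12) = (t - 5)/(t - 6)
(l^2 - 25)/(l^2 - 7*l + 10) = (l + 5)/(l - 2)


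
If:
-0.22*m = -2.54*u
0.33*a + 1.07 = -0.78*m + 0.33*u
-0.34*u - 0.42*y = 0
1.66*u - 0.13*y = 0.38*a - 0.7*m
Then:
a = -1.61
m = -0.72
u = -0.06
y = 0.05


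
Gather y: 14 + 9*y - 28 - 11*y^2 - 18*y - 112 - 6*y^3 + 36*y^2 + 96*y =-6*y^3 + 25*y^2 + 87*y - 126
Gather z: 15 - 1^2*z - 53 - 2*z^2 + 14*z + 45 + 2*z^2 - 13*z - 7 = 0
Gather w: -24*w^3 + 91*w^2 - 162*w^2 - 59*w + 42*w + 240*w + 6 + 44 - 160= -24*w^3 - 71*w^2 + 223*w - 110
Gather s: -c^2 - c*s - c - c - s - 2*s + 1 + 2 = -c^2 - 2*c + s*(-c - 3) + 3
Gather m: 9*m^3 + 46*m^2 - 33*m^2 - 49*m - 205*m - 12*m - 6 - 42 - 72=9*m^3 + 13*m^2 - 266*m - 120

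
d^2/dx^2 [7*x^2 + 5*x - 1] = 14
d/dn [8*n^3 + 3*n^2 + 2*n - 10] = 24*n^2 + 6*n + 2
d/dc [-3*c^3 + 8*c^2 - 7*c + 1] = -9*c^2 + 16*c - 7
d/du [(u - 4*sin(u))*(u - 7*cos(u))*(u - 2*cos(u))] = (u - 4*sin(u))*(u - 7*cos(u))*(2*sin(u) + 1) + (u - 4*sin(u))*(u - 2*cos(u))*(7*sin(u) + 1) - (u - 7*cos(u))*(u - 2*cos(u))*(4*cos(u) - 1)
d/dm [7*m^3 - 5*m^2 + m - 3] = 21*m^2 - 10*m + 1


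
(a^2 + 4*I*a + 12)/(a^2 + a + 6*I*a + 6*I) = (a - 2*I)/(a + 1)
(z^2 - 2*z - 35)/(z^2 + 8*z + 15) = (z - 7)/(z + 3)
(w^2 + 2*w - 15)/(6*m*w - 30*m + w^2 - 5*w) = (w^2 + 2*w - 15)/(6*m*w - 30*m + w^2 - 5*w)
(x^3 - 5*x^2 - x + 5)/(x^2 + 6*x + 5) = (x^2 - 6*x + 5)/(x + 5)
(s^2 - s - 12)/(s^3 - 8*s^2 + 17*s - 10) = (s^2 - s - 12)/(s^3 - 8*s^2 + 17*s - 10)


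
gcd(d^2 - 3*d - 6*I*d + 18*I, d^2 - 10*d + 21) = d - 3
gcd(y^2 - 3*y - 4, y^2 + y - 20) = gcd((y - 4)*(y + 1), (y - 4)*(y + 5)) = y - 4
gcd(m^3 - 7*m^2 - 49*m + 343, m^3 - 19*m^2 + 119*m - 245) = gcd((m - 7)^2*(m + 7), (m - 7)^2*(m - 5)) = m^2 - 14*m + 49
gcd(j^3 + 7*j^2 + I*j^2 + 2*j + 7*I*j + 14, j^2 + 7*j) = j + 7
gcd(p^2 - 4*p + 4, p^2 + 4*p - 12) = p - 2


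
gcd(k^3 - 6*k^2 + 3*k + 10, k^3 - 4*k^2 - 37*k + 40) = 1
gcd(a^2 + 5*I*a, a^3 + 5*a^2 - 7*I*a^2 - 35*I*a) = a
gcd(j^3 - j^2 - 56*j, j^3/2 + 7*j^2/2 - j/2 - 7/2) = j + 7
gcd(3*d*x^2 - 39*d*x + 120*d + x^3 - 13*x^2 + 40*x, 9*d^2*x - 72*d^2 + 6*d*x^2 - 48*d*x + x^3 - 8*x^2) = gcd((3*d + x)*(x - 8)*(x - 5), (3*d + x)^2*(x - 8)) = 3*d*x - 24*d + x^2 - 8*x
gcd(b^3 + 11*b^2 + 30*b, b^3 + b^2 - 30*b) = b^2 + 6*b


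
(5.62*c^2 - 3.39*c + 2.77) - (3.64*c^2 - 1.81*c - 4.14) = 1.98*c^2 - 1.58*c + 6.91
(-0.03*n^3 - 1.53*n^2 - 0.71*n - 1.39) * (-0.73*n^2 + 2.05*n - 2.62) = 0.0219*n^5 + 1.0554*n^4 - 2.5396*n^3 + 3.5678*n^2 - 0.989299999999999*n + 3.6418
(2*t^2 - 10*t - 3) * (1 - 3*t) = -6*t^3 + 32*t^2 - t - 3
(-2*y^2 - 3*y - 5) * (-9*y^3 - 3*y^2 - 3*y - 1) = 18*y^5 + 33*y^4 + 60*y^3 + 26*y^2 + 18*y + 5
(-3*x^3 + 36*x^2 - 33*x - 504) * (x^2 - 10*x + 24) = -3*x^5 + 66*x^4 - 465*x^3 + 690*x^2 + 4248*x - 12096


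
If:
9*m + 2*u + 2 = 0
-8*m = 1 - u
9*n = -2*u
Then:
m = -4/25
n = 14/225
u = -7/25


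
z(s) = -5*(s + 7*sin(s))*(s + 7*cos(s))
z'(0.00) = -280.00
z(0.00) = 0.00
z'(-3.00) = -254.78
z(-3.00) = -198.00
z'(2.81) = -74.46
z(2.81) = 96.91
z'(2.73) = -50.00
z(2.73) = 101.91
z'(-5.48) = 9.20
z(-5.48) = -1.37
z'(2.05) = 202.16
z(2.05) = 48.64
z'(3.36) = -124.52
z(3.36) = 32.01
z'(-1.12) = 231.81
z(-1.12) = 71.60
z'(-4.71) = 91.94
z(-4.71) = 54.12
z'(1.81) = 250.24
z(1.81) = -6.52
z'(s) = -5*(1 - 7*sin(s))*(s + 7*sin(s)) - 5*(s + 7*cos(s))*(7*cos(s) + 1)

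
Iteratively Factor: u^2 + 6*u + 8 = (u + 4)*(u + 2)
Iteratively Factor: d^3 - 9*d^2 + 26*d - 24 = (d - 3)*(d^2 - 6*d + 8) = (d - 4)*(d - 3)*(d - 2)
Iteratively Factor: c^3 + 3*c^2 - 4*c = (c)*(c^2 + 3*c - 4) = c*(c + 4)*(c - 1)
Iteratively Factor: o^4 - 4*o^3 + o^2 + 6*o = (o - 2)*(o^3 - 2*o^2 - 3*o) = (o - 2)*(o + 1)*(o^2 - 3*o) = o*(o - 2)*(o + 1)*(o - 3)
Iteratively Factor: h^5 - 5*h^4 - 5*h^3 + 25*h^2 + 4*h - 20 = (h + 2)*(h^4 - 7*h^3 + 9*h^2 + 7*h - 10) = (h - 2)*(h + 2)*(h^3 - 5*h^2 - h + 5) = (h - 2)*(h - 1)*(h + 2)*(h^2 - 4*h - 5) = (h - 2)*(h - 1)*(h + 1)*(h + 2)*(h - 5)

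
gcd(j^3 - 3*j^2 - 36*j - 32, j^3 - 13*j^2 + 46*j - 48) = j - 8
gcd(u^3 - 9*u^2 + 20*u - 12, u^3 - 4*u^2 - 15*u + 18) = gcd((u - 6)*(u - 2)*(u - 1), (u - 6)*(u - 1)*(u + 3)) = u^2 - 7*u + 6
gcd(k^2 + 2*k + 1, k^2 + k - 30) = 1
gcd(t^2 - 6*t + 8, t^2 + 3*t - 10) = t - 2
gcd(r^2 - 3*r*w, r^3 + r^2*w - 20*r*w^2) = r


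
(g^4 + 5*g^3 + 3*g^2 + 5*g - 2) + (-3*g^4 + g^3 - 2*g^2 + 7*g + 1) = -2*g^4 + 6*g^3 + g^2 + 12*g - 1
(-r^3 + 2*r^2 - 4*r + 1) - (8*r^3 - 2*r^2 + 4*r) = -9*r^3 + 4*r^2 - 8*r + 1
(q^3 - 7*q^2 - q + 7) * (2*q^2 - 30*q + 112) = 2*q^5 - 44*q^4 + 320*q^3 - 740*q^2 - 322*q + 784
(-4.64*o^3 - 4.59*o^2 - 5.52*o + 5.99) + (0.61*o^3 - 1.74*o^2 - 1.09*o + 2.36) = -4.03*o^3 - 6.33*o^2 - 6.61*o + 8.35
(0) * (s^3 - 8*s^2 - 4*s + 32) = 0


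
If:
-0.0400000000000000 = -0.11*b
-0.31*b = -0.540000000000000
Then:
No Solution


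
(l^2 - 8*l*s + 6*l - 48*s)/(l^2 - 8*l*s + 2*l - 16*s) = (l + 6)/(l + 2)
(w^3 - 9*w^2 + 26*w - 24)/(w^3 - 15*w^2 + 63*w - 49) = (w^3 - 9*w^2 + 26*w - 24)/(w^3 - 15*w^2 + 63*w - 49)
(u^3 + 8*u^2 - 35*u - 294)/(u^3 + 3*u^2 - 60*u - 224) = (u^2 + u - 42)/(u^2 - 4*u - 32)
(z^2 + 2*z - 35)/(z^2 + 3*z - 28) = (z - 5)/(z - 4)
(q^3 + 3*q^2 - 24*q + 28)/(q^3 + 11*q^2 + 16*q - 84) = (q - 2)/(q + 6)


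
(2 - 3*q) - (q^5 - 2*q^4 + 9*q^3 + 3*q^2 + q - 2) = -q^5 + 2*q^4 - 9*q^3 - 3*q^2 - 4*q + 4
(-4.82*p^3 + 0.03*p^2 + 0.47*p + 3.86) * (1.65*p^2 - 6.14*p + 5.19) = -7.953*p^5 + 29.6443*p^4 - 24.4245*p^3 + 3.6389*p^2 - 21.2611*p + 20.0334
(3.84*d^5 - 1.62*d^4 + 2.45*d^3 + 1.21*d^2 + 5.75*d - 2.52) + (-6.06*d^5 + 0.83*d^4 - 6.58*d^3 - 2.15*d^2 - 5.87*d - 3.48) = -2.22*d^5 - 0.79*d^4 - 4.13*d^3 - 0.94*d^2 - 0.12*d - 6.0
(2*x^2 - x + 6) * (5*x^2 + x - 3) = 10*x^4 - 3*x^3 + 23*x^2 + 9*x - 18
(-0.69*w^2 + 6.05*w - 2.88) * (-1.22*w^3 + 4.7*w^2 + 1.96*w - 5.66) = 0.8418*w^5 - 10.624*w^4 + 30.5962*w^3 + 2.2274*w^2 - 39.8878*w + 16.3008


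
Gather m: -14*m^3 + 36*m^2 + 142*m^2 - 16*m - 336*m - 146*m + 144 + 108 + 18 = -14*m^3 + 178*m^2 - 498*m + 270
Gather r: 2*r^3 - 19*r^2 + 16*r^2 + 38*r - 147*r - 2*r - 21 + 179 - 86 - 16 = 2*r^3 - 3*r^2 - 111*r + 56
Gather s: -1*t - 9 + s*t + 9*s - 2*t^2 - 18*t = s*(t + 9) - 2*t^2 - 19*t - 9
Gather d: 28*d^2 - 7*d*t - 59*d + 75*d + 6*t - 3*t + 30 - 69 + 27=28*d^2 + d*(16 - 7*t) + 3*t - 12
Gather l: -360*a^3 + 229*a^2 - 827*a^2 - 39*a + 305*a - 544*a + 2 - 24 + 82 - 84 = -360*a^3 - 598*a^2 - 278*a - 24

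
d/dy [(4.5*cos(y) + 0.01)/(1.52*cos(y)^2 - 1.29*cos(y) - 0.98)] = (6.84*cos(y)^2 + 0.0304000000000002*cos(y) + 4.3971)*sin(y)/(2.3104*cos(y)^4 - 3.9216*cos(y)^3 - 1.3151*cos(y)^2 + 2.5284*cos(y) + 0.9604)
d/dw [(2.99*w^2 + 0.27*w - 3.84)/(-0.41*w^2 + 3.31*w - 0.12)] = (10.0076*w^2 - 3.8664*w + 12.678)/(0.1681*w^4 - 2.7142*w^3 + 11.0545*w^2 - 0.7944*w + 0.0144)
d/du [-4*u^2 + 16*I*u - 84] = -8*u + 16*I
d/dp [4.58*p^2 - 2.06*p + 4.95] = 9.16*p - 2.06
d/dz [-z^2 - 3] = -2*z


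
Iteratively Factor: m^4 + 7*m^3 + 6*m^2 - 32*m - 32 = (m + 4)*(m^3 + 3*m^2 - 6*m - 8) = (m + 4)^2*(m^2 - m - 2) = (m - 2)*(m + 4)^2*(m + 1)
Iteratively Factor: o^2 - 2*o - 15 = (o + 3)*(o - 5)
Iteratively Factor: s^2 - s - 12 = (s - 4)*(s + 3)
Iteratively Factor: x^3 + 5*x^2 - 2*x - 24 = (x + 4)*(x^2 + x - 6) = (x - 2)*(x + 4)*(x + 3)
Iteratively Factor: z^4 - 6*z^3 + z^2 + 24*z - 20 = (z - 1)*(z^3 - 5*z^2 - 4*z + 20) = (z - 5)*(z - 1)*(z^2 - 4) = (z - 5)*(z - 1)*(z + 2)*(z - 2)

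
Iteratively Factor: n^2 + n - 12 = (n + 4)*(n - 3)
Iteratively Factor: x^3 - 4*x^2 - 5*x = (x)*(x^2 - 4*x - 5) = x*(x - 5)*(x + 1)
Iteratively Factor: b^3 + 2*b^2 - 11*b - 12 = (b + 4)*(b^2 - 2*b - 3) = (b - 3)*(b + 4)*(b + 1)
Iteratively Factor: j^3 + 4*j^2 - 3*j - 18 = (j + 3)*(j^2 + j - 6) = (j + 3)^2*(j - 2)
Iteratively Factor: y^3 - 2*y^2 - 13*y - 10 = (y + 2)*(y^2 - 4*y - 5) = (y + 1)*(y + 2)*(y - 5)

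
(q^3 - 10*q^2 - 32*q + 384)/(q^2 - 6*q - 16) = (q^2 - 2*q - 48)/(q + 2)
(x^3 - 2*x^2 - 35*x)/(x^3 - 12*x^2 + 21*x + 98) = x*(x + 5)/(x^2 - 5*x - 14)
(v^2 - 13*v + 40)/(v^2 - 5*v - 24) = (v - 5)/(v + 3)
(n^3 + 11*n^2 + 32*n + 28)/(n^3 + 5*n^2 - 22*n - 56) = (n + 2)/(n - 4)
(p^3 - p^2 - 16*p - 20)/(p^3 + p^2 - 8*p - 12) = (p - 5)/(p - 3)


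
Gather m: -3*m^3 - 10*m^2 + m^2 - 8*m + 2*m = -3*m^3 - 9*m^2 - 6*m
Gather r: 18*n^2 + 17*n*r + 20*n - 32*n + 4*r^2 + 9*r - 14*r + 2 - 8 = 18*n^2 - 12*n + 4*r^2 + r*(17*n - 5) - 6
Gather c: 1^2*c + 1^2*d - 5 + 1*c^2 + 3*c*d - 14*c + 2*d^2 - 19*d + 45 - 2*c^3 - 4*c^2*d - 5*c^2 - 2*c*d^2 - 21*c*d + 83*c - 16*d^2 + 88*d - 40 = -2*c^3 + c^2*(-4*d - 4) + c*(-2*d^2 - 18*d + 70) - 14*d^2 + 70*d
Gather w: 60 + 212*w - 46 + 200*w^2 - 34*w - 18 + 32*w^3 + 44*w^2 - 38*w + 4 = 32*w^3 + 244*w^2 + 140*w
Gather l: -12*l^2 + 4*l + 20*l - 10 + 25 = -12*l^2 + 24*l + 15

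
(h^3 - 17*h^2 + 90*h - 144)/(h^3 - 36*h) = (h^2 - 11*h + 24)/(h*(h + 6))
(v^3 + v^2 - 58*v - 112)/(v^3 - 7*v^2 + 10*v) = (v^3 + v^2 - 58*v - 112)/(v*(v^2 - 7*v + 10))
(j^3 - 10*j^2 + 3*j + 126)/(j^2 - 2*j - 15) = (j^2 - 13*j + 42)/(j - 5)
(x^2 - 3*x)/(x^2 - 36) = x*(x - 3)/(x^2 - 36)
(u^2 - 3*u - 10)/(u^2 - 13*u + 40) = (u + 2)/(u - 8)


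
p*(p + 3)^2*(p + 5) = p^4 + 11*p^3 + 39*p^2 + 45*p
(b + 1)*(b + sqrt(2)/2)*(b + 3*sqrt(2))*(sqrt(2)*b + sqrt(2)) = sqrt(2)*b^4 + 2*sqrt(2)*b^3 + 7*b^3 + 4*sqrt(2)*b^2 + 14*b^2 + 7*b + 6*sqrt(2)*b + 3*sqrt(2)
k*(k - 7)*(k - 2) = k^3 - 9*k^2 + 14*k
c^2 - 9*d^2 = (c - 3*d)*(c + 3*d)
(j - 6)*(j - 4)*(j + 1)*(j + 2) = j^4 - 7*j^3 - 4*j^2 + 52*j + 48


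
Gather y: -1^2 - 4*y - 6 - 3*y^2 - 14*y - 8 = -3*y^2 - 18*y - 15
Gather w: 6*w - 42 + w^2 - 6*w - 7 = w^2 - 49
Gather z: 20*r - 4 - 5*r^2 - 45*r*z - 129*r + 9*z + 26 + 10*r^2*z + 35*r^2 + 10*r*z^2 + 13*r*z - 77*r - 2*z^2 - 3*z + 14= 30*r^2 - 186*r + z^2*(10*r - 2) + z*(10*r^2 - 32*r + 6) + 36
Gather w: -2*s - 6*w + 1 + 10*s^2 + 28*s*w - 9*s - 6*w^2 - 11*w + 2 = 10*s^2 - 11*s - 6*w^2 + w*(28*s - 17) + 3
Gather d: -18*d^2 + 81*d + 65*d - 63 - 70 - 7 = -18*d^2 + 146*d - 140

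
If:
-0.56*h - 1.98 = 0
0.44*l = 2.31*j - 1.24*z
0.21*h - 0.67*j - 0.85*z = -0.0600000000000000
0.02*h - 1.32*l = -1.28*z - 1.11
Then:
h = -3.54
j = -0.27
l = 0.22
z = -0.59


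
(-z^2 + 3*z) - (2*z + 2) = -z^2 + z - 2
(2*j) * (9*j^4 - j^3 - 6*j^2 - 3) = 18*j^5 - 2*j^4 - 12*j^3 - 6*j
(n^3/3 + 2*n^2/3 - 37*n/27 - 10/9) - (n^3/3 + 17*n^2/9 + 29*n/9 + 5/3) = -11*n^2/9 - 124*n/27 - 25/9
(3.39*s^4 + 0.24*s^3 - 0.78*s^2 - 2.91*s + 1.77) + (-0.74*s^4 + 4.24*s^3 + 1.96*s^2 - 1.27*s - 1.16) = 2.65*s^4 + 4.48*s^3 + 1.18*s^2 - 4.18*s + 0.61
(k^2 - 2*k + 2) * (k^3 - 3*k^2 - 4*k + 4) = k^5 - 5*k^4 + 4*k^3 + 6*k^2 - 16*k + 8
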